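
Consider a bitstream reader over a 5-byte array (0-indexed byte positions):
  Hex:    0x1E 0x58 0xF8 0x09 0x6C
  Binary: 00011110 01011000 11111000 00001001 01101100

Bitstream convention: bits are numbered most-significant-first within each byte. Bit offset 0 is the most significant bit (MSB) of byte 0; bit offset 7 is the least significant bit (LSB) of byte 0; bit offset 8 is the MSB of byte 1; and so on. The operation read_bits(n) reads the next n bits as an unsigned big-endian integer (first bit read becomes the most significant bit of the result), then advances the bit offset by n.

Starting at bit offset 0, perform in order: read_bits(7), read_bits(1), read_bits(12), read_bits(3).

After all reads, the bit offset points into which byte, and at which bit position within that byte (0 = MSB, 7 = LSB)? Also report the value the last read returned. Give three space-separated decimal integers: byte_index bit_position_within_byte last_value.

Read 1: bits[0:7] width=7 -> value=15 (bin 0001111); offset now 7 = byte 0 bit 7; 33 bits remain
Read 2: bits[7:8] width=1 -> value=0 (bin 0); offset now 8 = byte 1 bit 0; 32 bits remain
Read 3: bits[8:20] width=12 -> value=1423 (bin 010110001111); offset now 20 = byte 2 bit 4; 20 bits remain
Read 4: bits[20:23] width=3 -> value=4 (bin 100); offset now 23 = byte 2 bit 7; 17 bits remain

Answer: 2 7 4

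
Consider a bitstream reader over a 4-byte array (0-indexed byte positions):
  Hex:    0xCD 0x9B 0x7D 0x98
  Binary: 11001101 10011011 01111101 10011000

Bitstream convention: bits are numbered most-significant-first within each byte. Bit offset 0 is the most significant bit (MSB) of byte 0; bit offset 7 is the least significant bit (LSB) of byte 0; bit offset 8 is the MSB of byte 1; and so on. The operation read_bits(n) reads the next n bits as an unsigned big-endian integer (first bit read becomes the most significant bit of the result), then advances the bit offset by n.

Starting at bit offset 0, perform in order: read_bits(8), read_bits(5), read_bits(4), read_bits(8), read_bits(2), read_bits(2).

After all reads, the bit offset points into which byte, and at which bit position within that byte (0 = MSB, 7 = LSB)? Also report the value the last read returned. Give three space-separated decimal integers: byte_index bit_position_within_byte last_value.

Answer: 3 5 3

Derivation:
Read 1: bits[0:8] width=8 -> value=205 (bin 11001101); offset now 8 = byte 1 bit 0; 24 bits remain
Read 2: bits[8:13] width=5 -> value=19 (bin 10011); offset now 13 = byte 1 bit 5; 19 bits remain
Read 3: bits[13:17] width=4 -> value=6 (bin 0110); offset now 17 = byte 2 bit 1; 15 bits remain
Read 4: bits[17:25] width=8 -> value=251 (bin 11111011); offset now 25 = byte 3 bit 1; 7 bits remain
Read 5: bits[25:27] width=2 -> value=0 (bin 00); offset now 27 = byte 3 bit 3; 5 bits remain
Read 6: bits[27:29] width=2 -> value=3 (bin 11); offset now 29 = byte 3 bit 5; 3 bits remain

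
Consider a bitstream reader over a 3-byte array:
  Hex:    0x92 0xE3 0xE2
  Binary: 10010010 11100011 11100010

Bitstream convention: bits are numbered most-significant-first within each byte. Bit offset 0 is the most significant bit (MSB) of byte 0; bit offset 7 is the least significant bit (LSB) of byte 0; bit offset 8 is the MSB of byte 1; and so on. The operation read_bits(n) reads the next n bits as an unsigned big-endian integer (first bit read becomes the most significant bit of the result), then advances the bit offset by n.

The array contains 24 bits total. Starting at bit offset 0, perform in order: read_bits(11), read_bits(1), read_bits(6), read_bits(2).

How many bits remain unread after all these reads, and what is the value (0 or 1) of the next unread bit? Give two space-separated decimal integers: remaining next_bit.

Read 1: bits[0:11] width=11 -> value=1175 (bin 10010010111); offset now 11 = byte 1 bit 3; 13 bits remain
Read 2: bits[11:12] width=1 -> value=0 (bin 0); offset now 12 = byte 1 bit 4; 12 bits remain
Read 3: bits[12:18] width=6 -> value=15 (bin 001111); offset now 18 = byte 2 bit 2; 6 bits remain
Read 4: bits[18:20] width=2 -> value=2 (bin 10); offset now 20 = byte 2 bit 4; 4 bits remain

Answer: 4 0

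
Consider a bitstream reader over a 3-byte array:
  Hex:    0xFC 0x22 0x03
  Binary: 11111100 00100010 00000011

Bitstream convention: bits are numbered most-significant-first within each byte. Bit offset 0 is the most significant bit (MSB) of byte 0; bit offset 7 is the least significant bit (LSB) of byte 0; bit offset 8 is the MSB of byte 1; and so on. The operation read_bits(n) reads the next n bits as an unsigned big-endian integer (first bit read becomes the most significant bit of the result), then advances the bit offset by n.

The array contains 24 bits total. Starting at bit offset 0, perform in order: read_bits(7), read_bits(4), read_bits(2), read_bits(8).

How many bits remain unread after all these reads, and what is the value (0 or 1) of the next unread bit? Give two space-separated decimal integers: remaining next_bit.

Read 1: bits[0:7] width=7 -> value=126 (bin 1111110); offset now 7 = byte 0 bit 7; 17 bits remain
Read 2: bits[7:11] width=4 -> value=1 (bin 0001); offset now 11 = byte 1 bit 3; 13 bits remain
Read 3: bits[11:13] width=2 -> value=0 (bin 00); offset now 13 = byte 1 bit 5; 11 bits remain
Read 4: bits[13:21] width=8 -> value=64 (bin 01000000); offset now 21 = byte 2 bit 5; 3 bits remain

Answer: 3 0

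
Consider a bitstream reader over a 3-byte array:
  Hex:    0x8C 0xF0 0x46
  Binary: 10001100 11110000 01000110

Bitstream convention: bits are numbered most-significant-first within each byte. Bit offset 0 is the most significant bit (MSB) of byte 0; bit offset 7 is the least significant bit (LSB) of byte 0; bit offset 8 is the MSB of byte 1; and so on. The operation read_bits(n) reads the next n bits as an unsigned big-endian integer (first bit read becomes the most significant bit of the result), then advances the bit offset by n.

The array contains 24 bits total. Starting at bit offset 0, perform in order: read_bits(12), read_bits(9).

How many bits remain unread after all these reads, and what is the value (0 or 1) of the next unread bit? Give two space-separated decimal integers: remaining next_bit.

Answer: 3 1

Derivation:
Read 1: bits[0:12] width=12 -> value=2255 (bin 100011001111); offset now 12 = byte 1 bit 4; 12 bits remain
Read 2: bits[12:21] width=9 -> value=8 (bin 000001000); offset now 21 = byte 2 bit 5; 3 bits remain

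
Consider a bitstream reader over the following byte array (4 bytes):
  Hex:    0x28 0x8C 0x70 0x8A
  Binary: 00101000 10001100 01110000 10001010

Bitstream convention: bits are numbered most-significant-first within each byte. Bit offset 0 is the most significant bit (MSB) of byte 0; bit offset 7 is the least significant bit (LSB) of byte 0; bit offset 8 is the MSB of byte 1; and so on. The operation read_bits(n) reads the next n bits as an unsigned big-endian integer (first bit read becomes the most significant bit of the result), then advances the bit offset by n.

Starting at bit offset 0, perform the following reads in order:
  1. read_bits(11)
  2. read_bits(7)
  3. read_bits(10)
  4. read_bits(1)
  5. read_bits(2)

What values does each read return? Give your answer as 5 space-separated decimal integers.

Read 1: bits[0:11] width=11 -> value=324 (bin 00101000100); offset now 11 = byte 1 bit 3; 21 bits remain
Read 2: bits[11:18] width=7 -> value=49 (bin 0110001); offset now 18 = byte 2 bit 2; 14 bits remain
Read 3: bits[18:28] width=10 -> value=776 (bin 1100001000); offset now 28 = byte 3 bit 4; 4 bits remain
Read 4: bits[28:29] width=1 -> value=1 (bin 1); offset now 29 = byte 3 bit 5; 3 bits remain
Read 5: bits[29:31] width=2 -> value=1 (bin 01); offset now 31 = byte 3 bit 7; 1 bits remain

Answer: 324 49 776 1 1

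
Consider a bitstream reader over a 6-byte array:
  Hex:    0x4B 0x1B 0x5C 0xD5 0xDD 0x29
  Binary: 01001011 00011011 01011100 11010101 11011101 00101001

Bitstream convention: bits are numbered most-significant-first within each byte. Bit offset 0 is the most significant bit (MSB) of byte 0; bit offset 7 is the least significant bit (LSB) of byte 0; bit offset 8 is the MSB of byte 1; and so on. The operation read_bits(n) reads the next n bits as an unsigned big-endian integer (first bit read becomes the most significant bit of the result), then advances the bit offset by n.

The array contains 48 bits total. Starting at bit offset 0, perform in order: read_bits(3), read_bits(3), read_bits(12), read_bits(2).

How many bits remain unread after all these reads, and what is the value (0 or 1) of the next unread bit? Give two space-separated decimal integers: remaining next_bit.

Read 1: bits[0:3] width=3 -> value=2 (bin 010); offset now 3 = byte 0 bit 3; 45 bits remain
Read 2: bits[3:6] width=3 -> value=2 (bin 010); offset now 6 = byte 0 bit 6; 42 bits remain
Read 3: bits[6:18] width=12 -> value=3181 (bin 110001101101); offset now 18 = byte 2 bit 2; 30 bits remain
Read 4: bits[18:20] width=2 -> value=1 (bin 01); offset now 20 = byte 2 bit 4; 28 bits remain

Answer: 28 1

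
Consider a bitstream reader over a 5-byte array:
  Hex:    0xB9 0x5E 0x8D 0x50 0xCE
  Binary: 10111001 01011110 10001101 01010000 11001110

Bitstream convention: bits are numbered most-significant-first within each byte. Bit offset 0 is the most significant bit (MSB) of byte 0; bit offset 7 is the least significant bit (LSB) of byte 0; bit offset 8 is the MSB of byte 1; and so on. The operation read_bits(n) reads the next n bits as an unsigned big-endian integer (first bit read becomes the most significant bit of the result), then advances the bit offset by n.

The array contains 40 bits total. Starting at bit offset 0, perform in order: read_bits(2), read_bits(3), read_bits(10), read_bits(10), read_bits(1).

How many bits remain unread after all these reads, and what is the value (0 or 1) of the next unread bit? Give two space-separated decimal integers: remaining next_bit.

Read 1: bits[0:2] width=2 -> value=2 (bin 10); offset now 2 = byte 0 bit 2; 38 bits remain
Read 2: bits[2:5] width=3 -> value=7 (bin 111); offset now 5 = byte 0 bit 5; 35 bits remain
Read 3: bits[5:15] width=10 -> value=175 (bin 0010101111); offset now 15 = byte 1 bit 7; 25 bits remain
Read 4: bits[15:25] width=10 -> value=282 (bin 0100011010); offset now 25 = byte 3 bit 1; 15 bits remain
Read 5: bits[25:26] width=1 -> value=1 (bin 1); offset now 26 = byte 3 bit 2; 14 bits remain

Answer: 14 0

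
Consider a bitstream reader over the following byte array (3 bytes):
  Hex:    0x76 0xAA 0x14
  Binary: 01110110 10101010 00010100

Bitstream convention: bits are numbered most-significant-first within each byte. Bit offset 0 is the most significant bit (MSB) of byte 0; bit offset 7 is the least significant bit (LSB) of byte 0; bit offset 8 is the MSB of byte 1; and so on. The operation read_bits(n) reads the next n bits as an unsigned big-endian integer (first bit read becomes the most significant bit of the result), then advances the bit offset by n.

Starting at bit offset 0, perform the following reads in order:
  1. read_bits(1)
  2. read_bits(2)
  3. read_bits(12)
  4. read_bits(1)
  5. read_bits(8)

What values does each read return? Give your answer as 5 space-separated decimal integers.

Read 1: bits[0:1] width=1 -> value=0 (bin 0); offset now 1 = byte 0 bit 1; 23 bits remain
Read 2: bits[1:3] width=2 -> value=3 (bin 11); offset now 3 = byte 0 bit 3; 21 bits remain
Read 3: bits[3:15] width=12 -> value=2901 (bin 101101010101); offset now 15 = byte 1 bit 7; 9 bits remain
Read 4: bits[15:16] width=1 -> value=0 (bin 0); offset now 16 = byte 2 bit 0; 8 bits remain
Read 5: bits[16:24] width=8 -> value=20 (bin 00010100); offset now 24 = byte 3 bit 0; 0 bits remain

Answer: 0 3 2901 0 20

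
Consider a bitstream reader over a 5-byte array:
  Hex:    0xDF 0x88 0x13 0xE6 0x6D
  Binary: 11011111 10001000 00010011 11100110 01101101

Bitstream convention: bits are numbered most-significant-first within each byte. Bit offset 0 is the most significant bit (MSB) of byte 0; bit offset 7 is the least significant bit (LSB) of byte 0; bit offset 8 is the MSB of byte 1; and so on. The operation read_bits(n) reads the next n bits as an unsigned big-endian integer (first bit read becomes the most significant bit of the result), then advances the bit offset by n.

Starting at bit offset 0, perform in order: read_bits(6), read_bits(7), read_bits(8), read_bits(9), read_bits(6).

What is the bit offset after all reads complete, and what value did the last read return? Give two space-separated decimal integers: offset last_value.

Answer: 36 38

Derivation:
Read 1: bits[0:6] width=6 -> value=55 (bin 110111); offset now 6 = byte 0 bit 6; 34 bits remain
Read 2: bits[6:13] width=7 -> value=113 (bin 1110001); offset now 13 = byte 1 bit 5; 27 bits remain
Read 3: bits[13:21] width=8 -> value=2 (bin 00000010); offset now 21 = byte 2 bit 5; 19 bits remain
Read 4: bits[21:30] width=9 -> value=249 (bin 011111001); offset now 30 = byte 3 bit 6; 10 bits remain
Read 5: bits[30:36] width=6 -> value=38 (bin 100110); offset now 36 = byte 4 bit 4; 4 bits remain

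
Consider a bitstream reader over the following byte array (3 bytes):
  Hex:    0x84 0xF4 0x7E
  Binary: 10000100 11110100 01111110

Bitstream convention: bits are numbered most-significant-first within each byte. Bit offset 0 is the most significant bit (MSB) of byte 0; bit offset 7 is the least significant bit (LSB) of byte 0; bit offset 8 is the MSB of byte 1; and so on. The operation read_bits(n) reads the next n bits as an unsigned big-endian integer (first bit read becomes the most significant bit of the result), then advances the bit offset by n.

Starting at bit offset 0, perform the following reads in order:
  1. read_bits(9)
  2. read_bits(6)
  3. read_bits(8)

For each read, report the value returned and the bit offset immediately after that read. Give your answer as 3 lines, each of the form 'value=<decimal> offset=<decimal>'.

Read 1: bits[0:9] width=9 -> value=265 (bin 100001001); offset now 9 = byte 1 bit 1; 15 bits remain
Read 2: bits[9:15] width=6 -> value=58 (bin 111010); offset now 15 = byte 1 bit 7; 9 bits remain
Read 3: bits[15:23] width=8 -> value=63 (bin 00111111); offset now 23 = byte 2 bit 7; 1 bits remain

Answer: value=265 offset=9
value=58 offset=15
value=63 offset=23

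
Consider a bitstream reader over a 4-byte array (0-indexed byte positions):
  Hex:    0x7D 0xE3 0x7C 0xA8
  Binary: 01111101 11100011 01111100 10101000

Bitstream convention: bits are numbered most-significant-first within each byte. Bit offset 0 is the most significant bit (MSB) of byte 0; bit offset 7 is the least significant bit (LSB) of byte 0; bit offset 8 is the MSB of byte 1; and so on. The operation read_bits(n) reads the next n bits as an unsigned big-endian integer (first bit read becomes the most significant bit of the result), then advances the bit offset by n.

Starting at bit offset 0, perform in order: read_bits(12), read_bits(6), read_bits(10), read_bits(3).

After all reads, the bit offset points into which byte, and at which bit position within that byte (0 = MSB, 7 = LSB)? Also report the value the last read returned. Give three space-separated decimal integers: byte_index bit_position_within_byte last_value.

Answer: 3 7 4

Derivation:
Read 1: bits[0:12] width=12 -> value=2014 (bin 011111011110); offset now 12 = byte 1 bit 4; 20 bits remain
Read 2: bits[12:18] width=6 -> value=13 (bin 001101); offset now 18 = byte 2 bit 2; 14 bits remain
Read 3: bits[18:28] width=10 -> value=970 (bin 1111001010); offset now 28 = byte 3 bit 4; 4 bits remain
Read 4: bits[28:31] width=3 -> value=4 (bin 100); offset now 31 = byte 3 bit 7; 1 bits remain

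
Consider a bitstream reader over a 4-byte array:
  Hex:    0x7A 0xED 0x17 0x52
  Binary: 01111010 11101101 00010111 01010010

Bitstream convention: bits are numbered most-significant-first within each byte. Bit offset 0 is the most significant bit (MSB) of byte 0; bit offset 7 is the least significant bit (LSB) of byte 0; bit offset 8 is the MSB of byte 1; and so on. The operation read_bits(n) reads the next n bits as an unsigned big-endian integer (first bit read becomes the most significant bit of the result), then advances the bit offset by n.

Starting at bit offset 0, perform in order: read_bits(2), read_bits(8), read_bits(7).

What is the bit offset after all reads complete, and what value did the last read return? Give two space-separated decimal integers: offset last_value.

Answer: 17 90

Derivation:
Read 1: bits[0:2] width=2 -> value=1 (bin 01); offset now 2 = byte 0 bit 2; 30 bits remain
Read 2: bits[2:10] width=8 -> value=235 (bin 11101011); offset now 10 = byte 1 bit 2; 22 bits remain
Read 3: bits[10:17] width=7 -> value=90 (bin 1011010); offset now 17 = byte 2 bit 1; 15 bits remain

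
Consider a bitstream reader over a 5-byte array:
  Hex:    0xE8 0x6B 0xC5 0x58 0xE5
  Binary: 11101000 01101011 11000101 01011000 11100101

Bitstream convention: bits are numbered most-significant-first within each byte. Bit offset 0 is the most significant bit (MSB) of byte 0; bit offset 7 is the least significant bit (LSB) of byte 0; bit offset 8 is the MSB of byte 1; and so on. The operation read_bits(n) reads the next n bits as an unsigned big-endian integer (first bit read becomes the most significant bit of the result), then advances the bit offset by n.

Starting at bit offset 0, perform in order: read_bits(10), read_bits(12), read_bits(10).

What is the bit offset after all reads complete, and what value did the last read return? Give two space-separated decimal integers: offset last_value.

Answer: 32 344

Derivation:
Read 1: bits[0:10] width=10 -> value=929 (bin 1110100001); offset now 10 = byte 1 bit 2; 30 bits remain
Read 2: bits[10:22] width=12 -> value=2801 (bin 101011110001); offset now 22 = byte 2 bit 6; 18 bits remain
Read 3: bits[22:32] width=10 -> value=344 (bin 0101011000); offset now 32 = byte 4 bit 0; 8 bits remain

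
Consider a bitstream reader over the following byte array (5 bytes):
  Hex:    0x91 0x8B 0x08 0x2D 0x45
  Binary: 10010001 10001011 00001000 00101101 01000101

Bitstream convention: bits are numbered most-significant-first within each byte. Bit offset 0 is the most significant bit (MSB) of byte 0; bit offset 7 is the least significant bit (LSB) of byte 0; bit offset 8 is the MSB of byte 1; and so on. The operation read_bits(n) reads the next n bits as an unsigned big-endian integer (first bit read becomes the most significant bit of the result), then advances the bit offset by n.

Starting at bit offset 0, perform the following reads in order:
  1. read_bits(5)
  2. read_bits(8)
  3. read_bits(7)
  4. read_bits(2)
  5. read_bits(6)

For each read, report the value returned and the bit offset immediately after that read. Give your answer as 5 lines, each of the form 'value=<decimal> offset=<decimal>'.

Read 1: bits[0:5] width=5 -> value=18 (bin 10010); offset now 5 = byte 0 bit 5; 35 bits remain
Read 2: bits[5:13] width=8 -> value=49 (bin 00110001); offset now 13 = byte 1 bit 5; 27 bits remain
Read 3: bits[13:20] width=7 -> value=48 (bin 0110000); offset now 20 = byte 2 bit 4; 20 bits remain
Read 4: bits[20:22] width=2 -> value=2 (bin 10); offset now 22 = byte 2 bit 6; 18 bits remain
Read 5: bits[22:28] width=6 -> value=2 (bin 000010); offset now 28 = byte 3 bit 4; 12 bits remain

Answer: value=18 offset=5
value=49 offset=13
value=48 offset=20
value=2 offset=22
value=2 offset=28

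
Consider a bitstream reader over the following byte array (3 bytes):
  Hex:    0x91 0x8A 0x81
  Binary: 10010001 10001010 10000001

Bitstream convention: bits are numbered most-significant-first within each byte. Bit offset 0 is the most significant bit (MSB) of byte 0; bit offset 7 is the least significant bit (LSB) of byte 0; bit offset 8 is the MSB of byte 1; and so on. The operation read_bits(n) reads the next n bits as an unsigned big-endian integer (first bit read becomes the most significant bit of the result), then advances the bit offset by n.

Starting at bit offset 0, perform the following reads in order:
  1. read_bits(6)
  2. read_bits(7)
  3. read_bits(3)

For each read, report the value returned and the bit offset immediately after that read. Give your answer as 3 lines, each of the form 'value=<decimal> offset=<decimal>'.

Answer: value=36 offset=6
value=49 offset=13
value=2 offset=16

Derivation:
Read 1: bits[0:6] width=6 -> value=36 (bin 100100); offset now 6 = byte 0 bit 6; 18 bits remain
Read 2: bits[6:13] width=7 -> value=49 (bin 0110001); offset now 13 = byte 1 bit 5; 11 bits remain
Read 3: bits[13:16] width=3 -> value=2 (bin 010); offset now 16 = byte 2 bit 0; 8 bits remain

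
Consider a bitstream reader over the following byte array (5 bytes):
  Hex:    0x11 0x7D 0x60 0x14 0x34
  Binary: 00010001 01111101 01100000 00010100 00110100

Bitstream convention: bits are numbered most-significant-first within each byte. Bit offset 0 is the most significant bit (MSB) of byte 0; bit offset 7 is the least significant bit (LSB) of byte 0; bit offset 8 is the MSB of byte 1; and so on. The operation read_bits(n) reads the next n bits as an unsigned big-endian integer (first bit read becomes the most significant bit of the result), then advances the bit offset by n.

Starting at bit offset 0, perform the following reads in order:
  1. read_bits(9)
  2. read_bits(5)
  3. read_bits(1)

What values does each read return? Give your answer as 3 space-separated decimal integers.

Read 1: bits[0:9] width=9 -> value=34 (bin 000100010); offset now 9 = byte 1 bit 1; 31 bits remain
Read 2: bits[9:14] width=5 -> value=31 (bin 11111); offset now 14 = byte 1 bit 6; 26 bits remain
Read 3: bits[14:15] width=1 -> value=0 (bin 0); offset now 15 = byte 1 bit 7; 25 bits remain

Answer: 34 31 0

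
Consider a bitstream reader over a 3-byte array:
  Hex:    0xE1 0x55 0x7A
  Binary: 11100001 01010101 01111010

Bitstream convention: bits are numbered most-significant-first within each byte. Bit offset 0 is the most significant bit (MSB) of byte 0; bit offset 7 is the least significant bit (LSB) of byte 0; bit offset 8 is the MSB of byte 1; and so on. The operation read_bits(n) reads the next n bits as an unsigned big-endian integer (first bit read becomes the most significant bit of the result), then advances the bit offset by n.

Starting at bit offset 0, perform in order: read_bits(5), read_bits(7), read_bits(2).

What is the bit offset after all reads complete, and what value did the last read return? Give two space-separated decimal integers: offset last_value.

Answer: 14 1

Derivation:
Read 1: bits[0:5] width=5 -> value=28 (bin 11100); offset now 5 = byte 0 bit 5; 19 bits remain
Read 2: bits[5:12] width=7 -> value=21 (bin 0010101); offset now 12 = byte 1 bit 4; 12 bits remain
Read 3: bits[12:14] width=2 -> value=1 (bin 01); offset now 14 = byte 1 bit 6; 10 bits remain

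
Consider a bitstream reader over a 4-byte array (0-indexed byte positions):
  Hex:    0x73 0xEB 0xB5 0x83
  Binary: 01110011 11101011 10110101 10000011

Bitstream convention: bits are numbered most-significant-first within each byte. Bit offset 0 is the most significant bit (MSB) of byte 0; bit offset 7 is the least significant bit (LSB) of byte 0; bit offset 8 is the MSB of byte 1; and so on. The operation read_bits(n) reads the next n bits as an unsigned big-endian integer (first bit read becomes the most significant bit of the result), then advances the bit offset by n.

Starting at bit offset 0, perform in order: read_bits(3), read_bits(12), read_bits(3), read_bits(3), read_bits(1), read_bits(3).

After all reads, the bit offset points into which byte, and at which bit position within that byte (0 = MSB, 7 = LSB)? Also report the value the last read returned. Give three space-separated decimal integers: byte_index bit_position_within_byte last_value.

Read 1: bits[0:3] width=3 -> value=3 (bin 011); offset now 3 = byte 0 bit 3; 29 bits remain
Read 2: bits[3:15] width=12 -> value=2549 (bin 100111110101); offset now 15 = byte 1 bit 7; 17 bits remain
Read 3: bits[15:18] width=3 -> value=6 (bin 110); offset now 18 = byte 2 bit 2; 14 bits remain
Read 4: bits[18:21] width=3 -> value=6 (bin 110); offset now 21 = byte 2 bit 5; 11 bits remain
Read 5: bits[21:22] width=1 -> value=1 (bin 1); offset now 22 = byte 2 bit 6; 10 bits remain
Read 6: bits[22:25] width=3 -> value=3 (bin 011); offset now 25 = byte 3 bit 1; 7 bits remain

Answer: 3 1 3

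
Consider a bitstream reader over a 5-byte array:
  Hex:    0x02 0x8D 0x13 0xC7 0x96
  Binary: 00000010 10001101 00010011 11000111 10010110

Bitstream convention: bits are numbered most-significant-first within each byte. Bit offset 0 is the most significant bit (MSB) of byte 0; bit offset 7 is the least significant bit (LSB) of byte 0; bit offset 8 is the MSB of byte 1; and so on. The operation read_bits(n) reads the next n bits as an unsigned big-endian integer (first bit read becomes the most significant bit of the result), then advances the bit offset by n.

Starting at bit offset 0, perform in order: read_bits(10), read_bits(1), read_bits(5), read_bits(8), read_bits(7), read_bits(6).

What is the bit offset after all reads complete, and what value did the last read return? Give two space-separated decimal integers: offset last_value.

Answer: 37 50

Derivation:
Read 1: bits[0:10] width=10 -> value=10 (bin 0000001010); offset now 10 = byte 1 bit 2; 30 bits remain
Read 2: bits[10:11] width=1 -> value=0 (bin 0); offset now 11 = byte 1 bit 3; 29 bits remain
Read 3: bits[11:16] width=5 -> value=13 (bin 01101); offset now 16 = byte 2 bit 0; 24 bits remain
Read 4: bits[16:24] width=8 -> value=19 (bin 00010011); offset now 24 = byte 3 bit 0; 16 bits remain
Read 5: bits[24:31] width=7 -> value=99 (bin 1100011); offset now 31 = byte 3 bit 7; 9 bits remain
Read 6: bits[31:37] width=6 -> value=50 (bin 110010); offset now 37 = byte 4 bit 5; 3 bits remain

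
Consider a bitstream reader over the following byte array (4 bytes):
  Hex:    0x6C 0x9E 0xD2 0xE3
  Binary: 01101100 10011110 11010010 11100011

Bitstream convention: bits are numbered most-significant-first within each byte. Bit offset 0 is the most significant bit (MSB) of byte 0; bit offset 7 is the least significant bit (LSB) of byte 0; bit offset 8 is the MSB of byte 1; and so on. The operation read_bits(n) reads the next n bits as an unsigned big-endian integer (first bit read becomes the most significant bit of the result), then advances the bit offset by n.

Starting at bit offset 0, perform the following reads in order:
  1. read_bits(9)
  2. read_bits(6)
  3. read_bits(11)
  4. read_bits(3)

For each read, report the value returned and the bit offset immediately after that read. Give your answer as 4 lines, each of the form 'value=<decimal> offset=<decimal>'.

Answer: value=217 offset=9
value=15 offset=15
value=843 offset=26
value=4 offset=29

Derivation:
Read 1: bits[0:9] width=9 -> value=217 (bin 011011001); offset now 9 = byte 1 bit 1; 23 bits remain
Read 2: bits[9:15] width=6 -> value=15 (bin 001111); offset now 15 = byte 1 bit 7; 17 bits remain
Read 3: bits[15:26] width=11 -> value=843 (bin 01101001011); offset now 26 = byte 3 bit 2; 6 bits remain
Read 4: bits[26:29] width=3 -> value=4 (bin 100); offset now 29 = byte 3 bit 5; 3 bits remain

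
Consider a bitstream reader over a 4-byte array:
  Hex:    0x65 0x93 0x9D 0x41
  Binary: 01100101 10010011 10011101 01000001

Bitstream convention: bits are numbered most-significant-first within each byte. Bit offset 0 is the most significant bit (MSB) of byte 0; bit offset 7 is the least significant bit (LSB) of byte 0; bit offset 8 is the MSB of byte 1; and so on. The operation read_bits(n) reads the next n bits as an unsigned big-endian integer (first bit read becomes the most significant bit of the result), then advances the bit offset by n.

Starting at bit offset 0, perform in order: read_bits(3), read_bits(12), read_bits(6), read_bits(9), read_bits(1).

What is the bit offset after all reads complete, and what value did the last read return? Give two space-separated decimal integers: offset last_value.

Read 1: bits[0:3] width=3 -> value=3 (bin 011); offset now 3 = byte 0 bit 3; 29 bits remain
Read 2: bits[3:15] width=12 -> value=713 (bin 001011001001); offset now 15 = byte 1 bit 7; 17 bits remain
Read 3: bits[15:21] width=6 -> value=51 (bin 110011); offset now 21 = byte 2 bit 5; 11 bits remain
Read 4: bits[21:30] width=9 -> value=336 (bin 101010000); offset now 30 = byte 3 bit 6; 2 bits remain
Read 5: bits[30:31] width=1 -> value=0 (bin 0); offset now 31 = byte 3 bit 7; 1 bits remain

Answer: 31 0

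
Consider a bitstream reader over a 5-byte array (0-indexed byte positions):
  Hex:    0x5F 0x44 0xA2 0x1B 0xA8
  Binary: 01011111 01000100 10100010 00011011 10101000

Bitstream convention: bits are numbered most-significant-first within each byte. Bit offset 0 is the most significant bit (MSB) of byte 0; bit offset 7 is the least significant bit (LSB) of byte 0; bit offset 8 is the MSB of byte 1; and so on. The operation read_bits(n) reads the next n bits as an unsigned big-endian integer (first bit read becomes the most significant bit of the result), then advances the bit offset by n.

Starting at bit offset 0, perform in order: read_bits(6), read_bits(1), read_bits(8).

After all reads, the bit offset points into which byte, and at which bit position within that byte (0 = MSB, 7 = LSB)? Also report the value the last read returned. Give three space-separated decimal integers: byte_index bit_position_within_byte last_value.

Read 1: bits[0:6] width=6 -> value=23 (bin 010111); offset now 6 = byte 0 bit 6; 34 bits remain
Read 2: bits[6:7] width=1 -> value=1 (bin 1); offset now 7 = byte 0 bit 7; 33 bits remain
Read 3: bits[7:15] width=8 -> value=162 (bin 10100010); offset now 15 = byte 1 bit 7; 25 bits remain

Answer: 1 7 162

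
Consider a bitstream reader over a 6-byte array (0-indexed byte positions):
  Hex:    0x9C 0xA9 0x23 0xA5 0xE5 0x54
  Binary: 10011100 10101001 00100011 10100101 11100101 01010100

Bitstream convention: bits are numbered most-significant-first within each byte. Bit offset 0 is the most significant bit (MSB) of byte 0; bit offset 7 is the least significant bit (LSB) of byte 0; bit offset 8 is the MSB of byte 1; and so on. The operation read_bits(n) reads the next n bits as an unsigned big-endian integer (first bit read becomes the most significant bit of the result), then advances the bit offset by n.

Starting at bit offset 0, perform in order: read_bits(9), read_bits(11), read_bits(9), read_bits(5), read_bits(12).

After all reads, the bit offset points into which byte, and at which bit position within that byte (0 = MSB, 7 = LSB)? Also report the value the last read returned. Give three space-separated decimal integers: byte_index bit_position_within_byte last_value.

Read 1: bits[0:9] width=9 -> value=313 (bin 100111001); offset now 9 = byte 1 bit 1; 39 bits remain
Read 2: bits[9:20] width=11 -> value=658 (bin 01010010010); offset now 20 = byte 2 bit 4; 28 bits remain
Read 3: bits[20:29] width=9 -> value=116 (bin 001110100); offset now 29 = byte 3 bit 5; 19 bits remain
Read 4: bits[29:34] width=5 -> value=23 (bin 10111); offset now 34 = byte 4 bit 2; 14 bits remain
Read 5: bits[34:46] width=12 -> value=2389 (bin 100101010101); offset now 46 = byte 5 bit 6; 2 bits remain

Answer: 5 6 2389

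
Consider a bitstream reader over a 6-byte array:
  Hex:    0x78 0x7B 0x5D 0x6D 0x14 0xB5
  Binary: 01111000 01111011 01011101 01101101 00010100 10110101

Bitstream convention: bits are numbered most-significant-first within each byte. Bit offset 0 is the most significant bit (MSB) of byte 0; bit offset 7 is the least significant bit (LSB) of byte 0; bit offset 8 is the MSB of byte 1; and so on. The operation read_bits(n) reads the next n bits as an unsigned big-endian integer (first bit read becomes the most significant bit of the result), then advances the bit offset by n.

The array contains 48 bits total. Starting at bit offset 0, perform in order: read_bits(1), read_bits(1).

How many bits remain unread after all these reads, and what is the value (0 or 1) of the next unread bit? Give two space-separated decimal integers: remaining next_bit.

Answer: 46 1

Derivation:
Read 1: bits[0:1] width=1 -> value=0 (bin 0); offset now 1 = byte 0 bit 1; 47 bits remain
Read 2: bits[1:2] width=1 -> value=1 (bin 1); offset now 2 = byte 0 bit 2; 46 bits remain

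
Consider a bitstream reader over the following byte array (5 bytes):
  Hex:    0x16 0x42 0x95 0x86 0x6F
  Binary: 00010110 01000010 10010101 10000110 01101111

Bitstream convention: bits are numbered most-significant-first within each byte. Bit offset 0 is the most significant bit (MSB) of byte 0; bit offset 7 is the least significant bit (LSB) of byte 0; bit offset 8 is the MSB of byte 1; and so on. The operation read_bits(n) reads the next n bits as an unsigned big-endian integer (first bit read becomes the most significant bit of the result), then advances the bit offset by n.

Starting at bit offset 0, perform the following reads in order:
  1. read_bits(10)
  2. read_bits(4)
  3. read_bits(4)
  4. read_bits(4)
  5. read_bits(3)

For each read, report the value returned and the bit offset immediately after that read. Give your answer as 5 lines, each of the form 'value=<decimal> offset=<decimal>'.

Answer: value=89 offset=10
value=0 offset=14
value=10 offset=18
value=5 offset=22
value=3 offset=25

Derivation:
Read 1: bits[0:10] width=10 -> value=89 (bin 0001011001); offset now 10 = byte 1 bit 2; 30 bits remain
Read 2: bits[10:14] width=4 -> value=0 (bin 0000); offset now 14 = byte 1 bit 6; 26 bits remain
Read 3: bits[14:18] width=4 -> value=10 (bin 1010); offset now 18 = byte 2 bit 2; 22 bits remain
Read 4: bits[18:22] width=4 -> value=5 (bin 0101); offset now 22 = byte 2 bit 6; 18 bits remain
Read 5: bits[22:25] width=3 -> value=3 (bin 011); offset now 25 = byte 3 bit 1; 15 bits remain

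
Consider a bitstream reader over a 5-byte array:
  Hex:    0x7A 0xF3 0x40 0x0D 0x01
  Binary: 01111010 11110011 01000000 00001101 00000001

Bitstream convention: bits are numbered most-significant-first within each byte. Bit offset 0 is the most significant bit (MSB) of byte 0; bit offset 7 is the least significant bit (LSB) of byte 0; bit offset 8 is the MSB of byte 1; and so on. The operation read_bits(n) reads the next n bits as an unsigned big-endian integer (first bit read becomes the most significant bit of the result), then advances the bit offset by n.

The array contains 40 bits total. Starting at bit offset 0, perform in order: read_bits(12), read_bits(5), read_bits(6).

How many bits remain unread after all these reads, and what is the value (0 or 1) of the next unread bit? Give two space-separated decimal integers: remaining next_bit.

Read 1: bits[0:12] width=12 -> value=1967 (bin 011110101111); offset now 12 = byte 1 bit 4; 28 bits remain
Read 2: bits[12:17] width=5 -> value=6 (bin 00110); offset now 17 = byte 2 bit 1; 23 bits remain
Read 3: bits[17:23] width=6 -> value=32 (bin 100000); offset now 23 = byte 2 bit 7; 17 bits remain

Answer: 17 0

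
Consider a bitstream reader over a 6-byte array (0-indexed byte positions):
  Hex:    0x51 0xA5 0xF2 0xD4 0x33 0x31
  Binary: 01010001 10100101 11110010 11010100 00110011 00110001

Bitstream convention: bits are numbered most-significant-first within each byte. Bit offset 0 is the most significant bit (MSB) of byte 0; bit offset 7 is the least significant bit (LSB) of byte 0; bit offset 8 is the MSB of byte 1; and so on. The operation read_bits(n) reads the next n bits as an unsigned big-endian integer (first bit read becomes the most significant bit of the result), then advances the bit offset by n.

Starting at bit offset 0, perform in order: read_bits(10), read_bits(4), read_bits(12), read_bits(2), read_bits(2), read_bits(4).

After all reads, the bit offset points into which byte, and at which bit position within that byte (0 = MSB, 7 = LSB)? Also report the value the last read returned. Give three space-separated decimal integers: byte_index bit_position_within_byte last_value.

Read 1: bits[0:10] width=10 -> value=326 (bin 0101000110); offset now 10 = byte 1 bit 2; 38 bits remain
Read 2: bits[10:14] width=4 -> value=9 (bin 1001); offset now 14 = byte 1 bit 6; 34 bits remain
Read 3: bits[14:26] width=12 -> value=1995 (bin 011111001011); offset now 26 = byte 3 bit 2; 22 bits remain
Read 4: bits[26:28] width=2 -> value=1 (bin 01); offset now 28 = byte 3 bit 4; 20 bits remain
Read 5: bits[28:30] width=2 -> value=1 (bin 01); offset now 30 = byte 3 bit 6; 18 bits remain
Read 6: bits[30:34] width=4 -> value=0 (bin 0000); offset now 34 = byte 4 bit 2; 14 bits remain

Answer: 4 2 0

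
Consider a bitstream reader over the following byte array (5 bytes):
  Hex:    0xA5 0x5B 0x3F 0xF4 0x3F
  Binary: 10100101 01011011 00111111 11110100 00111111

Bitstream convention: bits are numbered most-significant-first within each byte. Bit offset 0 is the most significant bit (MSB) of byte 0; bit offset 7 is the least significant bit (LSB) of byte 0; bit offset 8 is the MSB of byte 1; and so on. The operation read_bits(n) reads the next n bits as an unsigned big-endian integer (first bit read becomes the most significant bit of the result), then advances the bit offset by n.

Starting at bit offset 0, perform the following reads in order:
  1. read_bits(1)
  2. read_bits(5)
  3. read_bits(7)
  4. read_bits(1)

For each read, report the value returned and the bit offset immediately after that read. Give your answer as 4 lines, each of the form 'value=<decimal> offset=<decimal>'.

Read 1: bits[0:1] width=1 -> value=1 (bin 1); offset now 1 = byte 0 bit 1; 39 bits remain
Read 2: bits[1:6] width=5 -> value=9 (bin 01001); offset now 6 = byte 0 bit 6; 34 bits remain
Read 3: bits[6:13] width=7 -> value=43 (bin 0101011); offset now 13 = byte 1 bit 5; 27 bits remain
Read 4: bits[13:14] width=1 -> value=0 (bin 0); offset now 14 = byte 1 bit 6; 26 bits remain

Answer: value=1 offset=1
value=9 offset=6
value=43 offset=13
value=0 offset=14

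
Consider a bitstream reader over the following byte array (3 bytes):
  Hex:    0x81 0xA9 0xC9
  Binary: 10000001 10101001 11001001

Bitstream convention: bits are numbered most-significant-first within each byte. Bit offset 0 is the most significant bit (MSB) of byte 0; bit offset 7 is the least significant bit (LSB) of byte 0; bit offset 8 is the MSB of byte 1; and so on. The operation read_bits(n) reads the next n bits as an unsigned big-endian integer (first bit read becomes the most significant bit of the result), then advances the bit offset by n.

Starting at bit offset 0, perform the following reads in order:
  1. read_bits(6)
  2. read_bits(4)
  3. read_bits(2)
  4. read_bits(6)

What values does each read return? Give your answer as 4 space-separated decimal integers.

Read 1: bits[0:6] width=6 -> value=32 (bin 100000); offset now 6 = byte 0 bit 6; 18 bits remain
Read 2: bits[6:10] width=4 -> value=6 (bin 0110); offset now 10 = byte 1 bit 2; 14 bits remain
Read 3: bits[10:12] width=2 -> value=2 (bin 10); offset now 12 = byte 1 bit 4; 12 bits remain
Read 4: bits[12:18] width=6 -> value=39 (bin 100111); offset now 18 = byte 2 bit 2; 6 bits remain

Answer: 32 6 2 39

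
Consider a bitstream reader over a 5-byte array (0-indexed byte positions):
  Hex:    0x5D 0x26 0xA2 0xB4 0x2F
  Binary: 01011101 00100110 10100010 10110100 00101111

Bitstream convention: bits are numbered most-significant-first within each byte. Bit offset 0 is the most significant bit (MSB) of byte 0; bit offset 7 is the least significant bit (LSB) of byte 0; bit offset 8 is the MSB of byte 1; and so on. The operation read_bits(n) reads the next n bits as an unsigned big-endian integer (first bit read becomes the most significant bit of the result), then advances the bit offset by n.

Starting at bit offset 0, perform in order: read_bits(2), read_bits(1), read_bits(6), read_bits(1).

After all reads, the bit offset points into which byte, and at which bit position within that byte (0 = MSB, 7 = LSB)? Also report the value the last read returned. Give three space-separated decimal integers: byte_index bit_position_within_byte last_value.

Answer: 1 2 0

Derivation:
Read 1: bits[0:2] width=2 -> value=1 (bin 01); offset now 2 = byte 0 bit 2; 38 bits remain
Read 2: bits[2:3] width=1 -> value=0 (bin 0); offset now 3 = byte 0 bit 3; 37 bits remain
Read 3: bits[3:9] width=6 -> value=58 (bin 111010); offset now 9 = byte 1 bit 1; 31 bits remain
Read 4: bits[9:10] width=1 -> value=0 (bin 0); offset now 10 = byte 1 bit 2; 30 bits remain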